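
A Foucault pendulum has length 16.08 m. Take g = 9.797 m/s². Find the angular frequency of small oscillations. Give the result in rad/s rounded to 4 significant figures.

ω = √(g/L) = √(9.797/16.08) = 0.7806 rad/s.

0.7806 rad/s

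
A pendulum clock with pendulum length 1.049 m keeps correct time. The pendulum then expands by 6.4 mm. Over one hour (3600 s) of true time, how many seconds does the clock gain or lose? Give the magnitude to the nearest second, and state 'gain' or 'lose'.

T ∝ √L, so T'/T = √(1.05540/1.049) = 1.00305.
In 3600 s of true time the clock registers 3600/1.00305 = 3589.1 s, so it loses 11 s.

lose 11 s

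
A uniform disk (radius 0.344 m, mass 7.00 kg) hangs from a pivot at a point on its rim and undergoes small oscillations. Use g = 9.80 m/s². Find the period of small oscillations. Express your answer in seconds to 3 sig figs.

I_cm = ½mr² = 0.4142 kg·m². The pivot is at distance d = 0.344 m from the centre of mass.
By the parallel-axis theorem, I = I_cm + md² = 0.4142 + 0.8284 = 1.243 kg·m².
T = 2π√(I/(mgd)) = 2π√(1.243/(7.00 × 9.80 × 0.344)) = 1.44 s.

1.44 s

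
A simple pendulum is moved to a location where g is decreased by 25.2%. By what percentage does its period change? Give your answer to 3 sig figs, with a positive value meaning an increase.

T ∝ 1/√g, so T'/T = 1/√(0.7480) = 1.156.
Percentage change in T = (1.156 − 1) × 100% = 15.6%.

15.6%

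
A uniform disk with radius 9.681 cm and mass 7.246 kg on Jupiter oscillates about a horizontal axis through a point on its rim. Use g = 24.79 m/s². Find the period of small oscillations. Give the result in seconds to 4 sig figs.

0.4809 s

I_cm = ½mr² = 0.033955 kg·m². The pivot is at distance d = 0.09681 m from the centre of mass.
By the parallel-axis theorem, I = I_cm + md² = 0.033955 + 0.067911 = 0.10187 kg·m².
T = 2π√(I/(mgd)) = 2π√(0.10187/(7.246 × 24.79 × 0.09681)) = 0.4809 s.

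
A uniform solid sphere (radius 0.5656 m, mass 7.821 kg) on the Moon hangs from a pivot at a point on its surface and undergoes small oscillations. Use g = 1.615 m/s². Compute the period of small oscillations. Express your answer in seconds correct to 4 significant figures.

4.400 s

I_cm = (2/5)mr² = 1.0008 kg·m². The pivot is at distance d = 0.5656 m from the centre of mass.
By the parallel-axis theorem, I = I_cm + md² = 1.0008 + 2.5020 = 3.5027 kg·m².
T = 2π√(I/(mgd)) = 2π√(3.5027/(7.821 × 1.615 × 0.5656)) = 4.400 s.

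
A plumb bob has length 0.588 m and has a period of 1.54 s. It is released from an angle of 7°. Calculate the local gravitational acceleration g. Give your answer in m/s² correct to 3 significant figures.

From T = 2π√(L/g), g = 4π²L/T² = 4π² × 0.588/1.540² = 9.79 m/s².

9.79 m/s²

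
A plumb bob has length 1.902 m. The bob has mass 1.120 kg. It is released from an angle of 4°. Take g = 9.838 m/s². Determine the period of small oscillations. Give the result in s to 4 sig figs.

2.763 s

T = 2π√(L/g) = 2π√(1.902/9.838) = 2π × 0.43970 = 2.763 s.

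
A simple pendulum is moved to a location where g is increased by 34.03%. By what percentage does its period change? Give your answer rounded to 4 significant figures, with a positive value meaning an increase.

T ∝ 1/√g, so T'/T = 1/√(1.3403) = 0.86377.
Percentage change in T = (0.86377 − 1) × 100% = -13.62%.

-13.62%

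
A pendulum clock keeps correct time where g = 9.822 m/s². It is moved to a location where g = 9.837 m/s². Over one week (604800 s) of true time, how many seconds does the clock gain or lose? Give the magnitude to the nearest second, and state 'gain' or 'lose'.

gain 462 s

The clock's period scales as T ∝ 1/√g, so T'/T = √(9.822/9.837) = 0.999237.
In 604800 s of true time the clock registers 604800/0.999237 = 605261.6 s, so it gains 462 s.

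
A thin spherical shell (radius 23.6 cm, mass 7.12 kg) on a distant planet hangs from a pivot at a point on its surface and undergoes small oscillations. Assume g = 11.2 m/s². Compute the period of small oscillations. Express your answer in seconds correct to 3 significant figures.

I_cm = (2/3)mr² = 0.2644 kg·m². The pivot is at distance d = 0.236 m from the centre of mass.
By the parallel-axis theorem, I = I_cm + md² = 0.2644 + 0.3966 = 0.6609 kg·m².
T = 2π√(I/(mgd)) = 2π√(0.6609/(7.12 × 11.2 × 0.236)) = 1.18 s.

1.18 s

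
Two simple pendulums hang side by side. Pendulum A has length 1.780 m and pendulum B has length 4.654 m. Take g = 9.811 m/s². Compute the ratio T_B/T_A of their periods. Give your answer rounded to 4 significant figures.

1.617

T ∝ √L, so T_B/T_A = √(L_B/L_A) = √(4.654/1.780) = 1.617.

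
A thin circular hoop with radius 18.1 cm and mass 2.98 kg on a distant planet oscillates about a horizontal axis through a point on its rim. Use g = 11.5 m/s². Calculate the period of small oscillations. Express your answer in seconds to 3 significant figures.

1.11 s

I_cm = mr² = 0.09763 kg·m². The pivot is at distance d = 0.181 m from the centre of mass.
By the parallel-axis theorem, I = I_cm + md² = 0.09763 + 0.09763 = 0.1953 kg·m².
T = 2π√(I/(mgd)) = 2π√(0.1953/(2.98 × 11.5 × 0.181)) = 1.11 s.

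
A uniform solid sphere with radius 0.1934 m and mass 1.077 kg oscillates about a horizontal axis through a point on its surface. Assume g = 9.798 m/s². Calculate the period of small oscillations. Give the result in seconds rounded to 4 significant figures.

I_cm = (2/5)mr² = 0.016113 kg·m². The pivot is at distance d = 0.1934 m from the centre of mass.
By the parallel-axis theorem, I = I_cm + md² = 0.016113 + 0.040284 = 0.056397 kg·m².
T = 2π√(I/(mgd)) = 2π√(0.056397/(1.077 × 9.798 × 0.1934)) = 1.044 s.

1.044 s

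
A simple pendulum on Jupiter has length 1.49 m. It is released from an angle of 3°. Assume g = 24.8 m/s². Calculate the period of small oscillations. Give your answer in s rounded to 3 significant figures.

T = 2π√(L/g) = 2π√(1.49/24.8) = 2π × 0.2451 = 1.54 s.

1.54 s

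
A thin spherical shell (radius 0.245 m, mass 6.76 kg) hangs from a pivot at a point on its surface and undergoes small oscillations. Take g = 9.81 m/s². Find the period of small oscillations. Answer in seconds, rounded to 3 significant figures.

I_cm = (2/3)mr² = 0.2705 kg·m². The pivot is at distance d = 0.245 m from the centre of mass.
By the parallel-axis theorem, I = I_cm + md² = 0.2705 + 0.4058 = 0.6763 kg·m².
T = 2π√(I/(mgd)) = 2π√(0.6763/(6.76 × 9.81 × 0.245)) = 1.28 s.

1.28 s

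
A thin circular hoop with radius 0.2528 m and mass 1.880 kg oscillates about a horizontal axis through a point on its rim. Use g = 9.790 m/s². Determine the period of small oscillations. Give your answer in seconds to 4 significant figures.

I_cm = mr² = 0.12015 kg·m². The pivot is at distance d = 0.2528 m from the centre of mass.
By the parallel-axis theorem, I = I_cm + md² = 0.12015 + 0.12015 = 0.24029 kg·m².
T = 2π√(I/(mgd)) = 2π√(0.24029/(1.880 × 9.790 × 0.2528)) = 1.428 s.

1.428 s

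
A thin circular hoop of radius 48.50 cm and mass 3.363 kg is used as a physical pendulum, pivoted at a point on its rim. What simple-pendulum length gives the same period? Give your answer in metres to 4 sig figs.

The equivalent simple-pendulum length is L_eq = I/(md), where I is about the pivot and d = 0.48500 m.
I_cm = mR² = 0.79106 kg·m², so I = I_cm + md² = 0.79106 + 0.79106 = 1.5821 kg·m².
L_eq = 1.5821/(3.363 × 0.48500) = 0.9700 m.

0.9700 m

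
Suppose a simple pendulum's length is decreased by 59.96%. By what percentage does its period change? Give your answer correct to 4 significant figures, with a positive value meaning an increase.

T ∝ √L, so T'/T = √(0.40040) = 0.63277.
Percentage change in T = (0.63277 − 1) × 100% = -36.72%.

-36.72%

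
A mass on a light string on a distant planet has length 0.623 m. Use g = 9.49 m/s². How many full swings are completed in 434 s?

T = 2π√(L/g) = 2π√(0.623/9.49) = 1.610 s.
Number of complete oscillations = ⌊434/1.610⌋ = ⌊269.6⌋ = 269.

269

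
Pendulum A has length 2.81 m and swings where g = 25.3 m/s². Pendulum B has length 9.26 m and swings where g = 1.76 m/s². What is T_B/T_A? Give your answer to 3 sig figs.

T = 2π√(L/g), so T_B/T_A = √((L_B/g_B)/(L_A/g_A)) = √((9.26/1.76)/(2.81/25.3)) = 6.88.

6.88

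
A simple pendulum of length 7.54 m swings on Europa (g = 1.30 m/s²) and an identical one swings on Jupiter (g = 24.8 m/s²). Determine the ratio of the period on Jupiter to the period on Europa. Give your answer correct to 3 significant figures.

T ∝ 1/√g, so T₂/T₁ = √(g₁/g₂) = √(1.30/24.8) = 0.229.

0.229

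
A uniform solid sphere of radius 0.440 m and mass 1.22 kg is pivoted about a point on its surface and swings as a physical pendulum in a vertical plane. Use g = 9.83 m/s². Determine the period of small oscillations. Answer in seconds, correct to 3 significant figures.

I_cm = (2/5)mr² = 0.09448 kg·m². The pivot is at distance d = 0.440 m from the centre of mass.
By the parallel-axis theorem, I = I_cm + md² = 0.09448 + 0.2362 = 0.3307 kg·m².
T = 2π√(I/(mgd)) = 2π√(0.3307/(1.22 × 9.83 × 0.440)) = 1.57 s.

1.57 s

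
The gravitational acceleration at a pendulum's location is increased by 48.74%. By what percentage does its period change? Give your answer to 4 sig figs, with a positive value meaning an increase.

T ∝ 1/√g, so T'/T = 1/√(1.4874) = 0.81995.
Percentage change in T = (0.81995 − 1) × 100% = -18.01%.

-18.01%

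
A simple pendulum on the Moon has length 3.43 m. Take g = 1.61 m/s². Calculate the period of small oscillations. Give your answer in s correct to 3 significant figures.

T = 2π√(L/g) = 2π√(3.43/1.61) = 2π × 1.460 = 9.17 s.

9.17 s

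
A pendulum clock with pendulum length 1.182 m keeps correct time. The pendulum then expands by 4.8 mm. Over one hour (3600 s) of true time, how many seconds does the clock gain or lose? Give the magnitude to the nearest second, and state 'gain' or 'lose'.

T ∝ √L, so T'/T = √(1.18680/1.182) = 1.00203.
In 3600 s of true time the clock registers 3600/1.00203 = 3592.7 s, so it loses 7 s.

lose 7 s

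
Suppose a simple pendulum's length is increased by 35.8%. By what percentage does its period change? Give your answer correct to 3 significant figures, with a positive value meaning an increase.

T ∝ √L, so T'/T = √(1.358) = 1.165.
Percentage change in T = (1.165 − 1) × 100% = 16.5%.

16.5%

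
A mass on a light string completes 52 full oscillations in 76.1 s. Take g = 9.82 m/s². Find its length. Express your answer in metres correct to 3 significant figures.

T = 76.1/52 = 1.463 s.
From T = 2π√(L/g), L = gT²/(4π²) = 9.82 × 1.463²/(4π²) = 0.533 m.

0.533 m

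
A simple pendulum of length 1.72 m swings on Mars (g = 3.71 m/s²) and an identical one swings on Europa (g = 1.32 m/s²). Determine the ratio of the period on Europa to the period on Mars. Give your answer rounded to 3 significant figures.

T ∝ 1/√g, so T₂/T₁ = √(g₁/g₂) = √(3.71/1.32) = 1.68.

1.68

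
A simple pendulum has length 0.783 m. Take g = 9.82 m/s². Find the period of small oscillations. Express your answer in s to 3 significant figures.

T = 2π√(L/g) = 2π√(0.783/9.82) = 2π × 0.2824 = 1.77 s.

1.77 s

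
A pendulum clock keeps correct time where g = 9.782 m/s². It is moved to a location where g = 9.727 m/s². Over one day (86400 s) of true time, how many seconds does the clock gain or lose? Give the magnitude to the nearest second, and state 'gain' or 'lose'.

lose 243 s

The clock's period scales as T ∝ 1/√g, so T'/T = √(9.782/9.727) = 1.00282.
In 86400 s of true time the clock registers 86400/1.00282 = 86156.8 s, so it loses 243 s.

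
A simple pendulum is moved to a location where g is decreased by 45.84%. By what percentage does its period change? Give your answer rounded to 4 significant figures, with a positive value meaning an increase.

T ∝ 1/√g, so T'/T = 1/√(0.54160) = 1.3588.
Percentage change in T = (1.3588 − 1) × 100% = 35.88%.

35.88%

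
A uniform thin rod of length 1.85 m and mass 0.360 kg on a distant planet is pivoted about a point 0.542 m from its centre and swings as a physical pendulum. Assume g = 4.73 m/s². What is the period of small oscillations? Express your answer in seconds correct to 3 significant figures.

2.99 s

For a physical pendulum T = 2π√(I/(mgd)), with d = 0.5420 m from pivot to centre of mass.
I_cm = mL²/12 = 0.360 × 1.85²/12 = 0.1027 kg·m²; I = I_cm + md² = 0.1027 + 0.360 × 0.5420² = 0.2084 kg·m².
T = 2π√(0.2084/(0.360 × 4.73 × 0.5420)) = 2.99 s.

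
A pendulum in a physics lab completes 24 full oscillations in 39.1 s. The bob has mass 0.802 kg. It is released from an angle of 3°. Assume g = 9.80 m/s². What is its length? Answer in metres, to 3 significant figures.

T = 39.1/24 = 1.629 s.
From T = 2π√(L/g), L = gT²/(4π²) = 9.80 × 1.629²/(4π²) = 0.659 m.

0.659 m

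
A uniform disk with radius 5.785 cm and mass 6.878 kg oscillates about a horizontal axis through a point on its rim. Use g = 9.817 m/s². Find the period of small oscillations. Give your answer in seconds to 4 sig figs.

I_cm = ½mr² = 0.011509 kg·m². The pivot is at distance d = 0.05785 m from the centre of mass.
By the parallel-axis theorem, I = I_cm + md² = 0.011509 + 0.023018 = 0.034527 kg·m².
T = 2π√(I/(mgd)) = 2π√(0.034527/(6.878 × 9.817 × 0.05785)) = 0.5907 s.

0.5907 s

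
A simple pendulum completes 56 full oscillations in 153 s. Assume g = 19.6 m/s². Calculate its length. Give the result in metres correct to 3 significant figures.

T = 153/56 = 2.732 s.
From T = 2π√(L/g), L = gT²/(4π²) = 19.6 × 2.732²/(4π²) = 3.71 m.

3.71 m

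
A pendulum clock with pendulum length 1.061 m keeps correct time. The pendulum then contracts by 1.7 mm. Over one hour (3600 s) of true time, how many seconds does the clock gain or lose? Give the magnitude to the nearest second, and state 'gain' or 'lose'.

T ∝ √L, so T'/T = √(1.05930/1.061) = 0.999199.
In 3600 s of true time the clock registers 3600/0.999199 = 3602.9 s, so it gains 3 s.

gain 3 s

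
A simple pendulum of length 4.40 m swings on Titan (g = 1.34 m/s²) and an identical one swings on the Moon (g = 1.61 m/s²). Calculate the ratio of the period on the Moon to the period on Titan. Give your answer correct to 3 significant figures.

T ∝ 1/√g, so T₂/T₁ = √(g₁/g₂) = √(1.34/1.61) = 0.912.

0.912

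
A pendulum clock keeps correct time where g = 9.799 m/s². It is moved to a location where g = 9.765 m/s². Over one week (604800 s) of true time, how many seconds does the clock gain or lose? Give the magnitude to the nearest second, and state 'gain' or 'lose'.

The clock's period scales as T ∝ 1/√g, so T'/T = √(9.799/9.765) = 1.00174.
In 604800 s of true time the clock registers 604800/1.00174 = 603749.8 s, so it loses 1050 s.

lose 1050 s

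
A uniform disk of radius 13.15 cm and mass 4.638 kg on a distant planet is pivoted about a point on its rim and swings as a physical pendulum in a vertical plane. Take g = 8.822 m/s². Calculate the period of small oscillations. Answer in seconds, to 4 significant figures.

0.9395 s

I_cm = ½mr² = 0.040101 kg·m². The pivot is at distance d = 0.1315 m from the centre of mass.
By the parallel-axis theorem, I = I_cm + md² = 0.040101 + 0.080201 = 0.12030 kg·m².
T = 2π√(I/(mgd)) = 2π√(0.12030/(4.638 × 8.822 × 0.1315)) = 0.9395 s.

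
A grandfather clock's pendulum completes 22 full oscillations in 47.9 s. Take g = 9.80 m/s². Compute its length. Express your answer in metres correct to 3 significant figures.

1.18 m

T = 47.9/22 = 2.177 s.
From T = 2π√(L/g), L = gT²/(4π²) = 9.80 × 2.177²/(4π²) = 1.18 m.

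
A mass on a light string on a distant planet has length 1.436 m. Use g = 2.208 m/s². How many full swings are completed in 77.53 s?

15

T = 2π√(L/g) = 2π√(1.436/2.208) = 5.0671 s.
Number of complete oscillations = ⌊77.53/5.0671⌋ = ⌊15.301⌋ = 15.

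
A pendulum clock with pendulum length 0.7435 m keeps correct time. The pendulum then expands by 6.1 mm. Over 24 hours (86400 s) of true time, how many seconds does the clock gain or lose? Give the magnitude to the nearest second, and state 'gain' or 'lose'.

lose 352 s

T ∝ √L, so T'/T = √(0.74960/0.7435) = 1.00409.
In 86400 s of true time the clock registers 86400/1.00409 = 86047.7 s, so it loses 352 s.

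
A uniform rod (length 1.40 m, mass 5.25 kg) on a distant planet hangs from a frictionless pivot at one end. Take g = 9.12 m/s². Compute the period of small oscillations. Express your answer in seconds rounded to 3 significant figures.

2.01 s

For a physical pendulum T = 2π√(I/(mgd)), with d = 0.7000 m from pivot to centre of mass.
I_cm = mL²/12 = 5.25 × 1.40²/12 = 0.8575 kg·m²; I = I_cm + md² = 0.8575 + 5.25 × 0.7000² = 3.430 kg·m².
T = 2π√(3.430/(5.25 × 9.12 × 0.7000)) = 2.01 s.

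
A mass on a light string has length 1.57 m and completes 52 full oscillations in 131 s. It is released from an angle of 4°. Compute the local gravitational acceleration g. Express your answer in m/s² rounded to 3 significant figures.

9.77 m/s²

T = 131/52 = 2.519 s.
From T = 2π√(L/g), g = 4π²L/T² = 4π² × 1.57/2.519² = 9.77 m/s².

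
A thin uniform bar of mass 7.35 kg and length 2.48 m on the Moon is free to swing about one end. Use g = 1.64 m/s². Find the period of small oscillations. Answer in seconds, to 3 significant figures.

6.31 s

For a physical pendulum T = 2π√(I/(mgd)), with d = 1.240 m from pivot to centre of mass.
I_cm = mL²/12 = 7.35 × 2.48²/12 = 3.767 kg·m²; I = I_cm + md² = 3.767 + 7.35 × 1.240² = 15.07 kg·m².
T = 2π√(15.07/(7.35 × 1.64 × 1.240)) = 6.31 s.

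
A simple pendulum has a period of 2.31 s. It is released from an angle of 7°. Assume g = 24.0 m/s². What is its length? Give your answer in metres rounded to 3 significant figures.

3.24 m

From T = 2π√(L/g), L = gT²/(4π²) = 24.0 × 2.310²/(4π²) = 3.24 m.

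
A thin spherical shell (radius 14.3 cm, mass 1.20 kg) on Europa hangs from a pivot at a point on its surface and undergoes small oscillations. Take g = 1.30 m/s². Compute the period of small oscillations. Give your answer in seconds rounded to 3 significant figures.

2.69 s

I_cm = (2/3)mr² = 0.01636 kg·m². The pivot is at distance d = 0.143 m from the centre of mass.
By the parallel-axis theorem, I = I_cm + md² = 0.01636 + 0.02454 = 0.04090 kg·m².
T = 2π√(I/(mgd)) = 2π√(0.04090/(1.20 × 1.30 × 0.143)) = 2.69 s.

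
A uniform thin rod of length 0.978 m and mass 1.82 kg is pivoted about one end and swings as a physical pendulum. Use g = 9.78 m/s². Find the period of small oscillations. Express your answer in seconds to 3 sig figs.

1.62 s

For a physical pendulum T = 2π√(I/(mgd)), with d = 0.4890 m from pivot to centre of mass.
I_cm = mL²/12 = 1.82 × 0.978²/12 = 0.1451 kg·m²; I = I_cm + md² = 0.1451 + 1.82 × 0.4890² = 0.5803 kg·m².
T = 2π√(0.5803/(1.82 × 9.78 × 0.4890)) = 1.62 s.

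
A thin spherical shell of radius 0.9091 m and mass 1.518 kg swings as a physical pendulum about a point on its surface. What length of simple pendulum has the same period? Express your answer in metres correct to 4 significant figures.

1.515 m

The equivalent simple-pendulum length is L_eq = I/(md), where I is about the pivot and d = 0.90910 m.
I_cm = (2/3)mR² = 0.83638 kg·m², so I = I_cm + md² = 0.83638 + 1.2546 = 2.0910 kg·m².
L_eq = 2.0910/(1.518 × 0.90910) = 1.515 m.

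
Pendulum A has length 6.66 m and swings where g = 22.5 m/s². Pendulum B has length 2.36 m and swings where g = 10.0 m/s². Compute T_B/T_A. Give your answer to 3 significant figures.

T = 2π√(L/g), so T_B/T_A = √((L_B/g_B)/(L_A/g_A)) = √((2.36/10.0)/(6.66/22.5)) = 0.893.

0.893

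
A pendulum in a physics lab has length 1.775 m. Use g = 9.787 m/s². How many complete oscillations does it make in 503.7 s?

T = 2π√(L/g) = 2π√(1.775/9.787) = 2.6758 s.
Number of complete oscillations = ⌊503.7/2.6758⌋ = ⌊188.24⌋ = 188.

188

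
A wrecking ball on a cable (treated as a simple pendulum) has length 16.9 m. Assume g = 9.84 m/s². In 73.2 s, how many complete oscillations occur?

T = 2π√(L/g) = 2π√(16.9/9.84) = 8.234 s.
Number of complete oscillations = ⌊73.2/8.234⌋ = ⌊8.890⌋ = 8.

8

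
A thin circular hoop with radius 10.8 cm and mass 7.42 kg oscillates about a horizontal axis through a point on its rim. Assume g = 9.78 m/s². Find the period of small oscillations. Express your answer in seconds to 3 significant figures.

0.934 s

I_cm = mr² = 0.08655 kg·m². The pivot is at distance d = 0.108 m from the centre of mass.
By the parallel-axis theorem, I = I_cm + md² = 0.08655 + 0.08655 = 0.1731 kg·m².
T = 2π√(I/(mgd)) = 2π√(0.1731/(7.42 × 9.78 × 0.108)) = 0.934 s.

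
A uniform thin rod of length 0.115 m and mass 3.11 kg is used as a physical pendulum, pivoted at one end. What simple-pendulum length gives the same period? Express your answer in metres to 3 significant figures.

0.0767 m

The equivalent simple-pendulum length is L_eq = I/(md), where I is about the pivot and d = 0.05750 m.
I_cm = (1/12)mL² = 0.003427 kg·m², so I = I_cm + md² = 0.003427 + 0.01028 = 0.01371 kg·m².
L_eq = 0.01371/(3.11 × 0.05750) = 0.0767 m.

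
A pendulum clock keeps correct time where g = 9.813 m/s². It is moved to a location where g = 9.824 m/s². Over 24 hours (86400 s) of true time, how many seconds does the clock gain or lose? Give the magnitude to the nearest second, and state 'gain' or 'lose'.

The clock's period scales as T ∝ 1/√g, so T'/T = √(9.813/9.824) = 0.999440.
In 86400 s of true time the clock registers 86400/0.999440 = 86448.4 s, so it gains 48 s.

gain 48 s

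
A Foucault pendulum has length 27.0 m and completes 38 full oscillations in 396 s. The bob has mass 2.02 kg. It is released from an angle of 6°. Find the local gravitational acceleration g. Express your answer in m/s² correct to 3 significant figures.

T = 396/38 = 10.42 s.
From T = 2π√(L/g), g = 4π²L/T² = 4π² × 27.0/10.42² = 9.82 m/s².

9.82 m/s²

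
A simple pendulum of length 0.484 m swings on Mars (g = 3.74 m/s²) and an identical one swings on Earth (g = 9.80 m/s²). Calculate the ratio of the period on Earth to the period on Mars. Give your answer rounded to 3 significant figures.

0.618

T ∝ 1/√g, so T₂/T₁ = √(g₁/g₂) = √(3.74/9.80) = 0.618.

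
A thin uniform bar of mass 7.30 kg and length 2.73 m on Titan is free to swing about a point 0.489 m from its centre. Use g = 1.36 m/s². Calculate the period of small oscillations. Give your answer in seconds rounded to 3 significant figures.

7.15 s

For a physical pendulum T = 2π√(I/(mgd)), with d = 0.4890 m from pivot to centre of mass.
I_cm = mL²/12 = 7.30 × 2.73²/12 = 4.534 kg·m²; I = I_cm + md² = 4.534 + 7.30 × 0.4890² = 6.279 kg·m².
T = 2π√(6.279/(7.30 × 1.36 × 0.4890)) = 7.15 s.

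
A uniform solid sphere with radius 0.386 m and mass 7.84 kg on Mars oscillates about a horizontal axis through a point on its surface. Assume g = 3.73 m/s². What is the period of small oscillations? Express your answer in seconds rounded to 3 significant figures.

2.39 s

I_cm = (2/5)mr² = 0.4673 kg·m². The pivot is at distance d = 0.386 m from the centre of mass.
By the parallel-axis theorem, I = I_cm + md² = 0.4673 + 1.168 = 1.635 kg·m².
T = 2π√(I/(mgd)) = 2π√(1.635/(7.84 × 3.73 × 0.386)) = 2.39 s.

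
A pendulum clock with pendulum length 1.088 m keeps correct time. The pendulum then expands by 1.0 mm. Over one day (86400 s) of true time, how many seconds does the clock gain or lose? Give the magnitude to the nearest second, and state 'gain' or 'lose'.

lose 40 s

T ∝ √L, so T'/T = √(1.08900/1.088) = 1.00046.
In 86400 s of true time the clock registers 86400/1.00046 = 86360.3 s, so it loses 40 s.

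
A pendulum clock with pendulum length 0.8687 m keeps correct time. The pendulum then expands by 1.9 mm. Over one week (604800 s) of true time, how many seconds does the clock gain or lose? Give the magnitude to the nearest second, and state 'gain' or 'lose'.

lose 660 s

T ∝ √L, so T'/T = √(0.87060/0.8687) = 1.00109.
In 604800 s of true time the clock registers 604800/1.00109 = 604139.7 s, so it loses 660 s.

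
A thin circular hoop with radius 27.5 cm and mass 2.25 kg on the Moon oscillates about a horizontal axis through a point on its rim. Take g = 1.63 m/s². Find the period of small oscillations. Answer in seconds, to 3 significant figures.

I_cm = mr² = 0.1702 kg·m². The pivot is at distance d = 0.275 m from the centre of mass.
By the parallel-axis theorem, I = I_cm + md² = 0.1702 + 0.1702 = 0.3403 kg·m².
T = 2π√(I/(mgd)) = 2π√(0.3403/(2.25 × 1.63 × 0.275)) = 3.65 s.

3.65 s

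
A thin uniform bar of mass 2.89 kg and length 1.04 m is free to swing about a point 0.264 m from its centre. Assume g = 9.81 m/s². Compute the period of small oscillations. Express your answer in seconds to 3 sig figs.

1.56 s

For a physical pendulum T = 2π√(I/(mgd)), with d = 0.2640 m from pivot to centre of mass.
I_cm = mL²/12 = 2.89 × 1.04²/12 = 0.2605 kg·m²; I = I_cm + md² = 0.2605 + 2.89 × 0.2640² = 0.4619 kg·m².
T = 2π√(0.4619/(2.89 × 9.81 × 0.2640)) = 1.56 s.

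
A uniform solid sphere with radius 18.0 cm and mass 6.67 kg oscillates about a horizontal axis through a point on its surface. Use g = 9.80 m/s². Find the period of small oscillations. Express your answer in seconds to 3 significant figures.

I_cm = (2/5)mr² = 0.08644 kg·m². The pivot is at distance d = 0.180 m from the centre of mass.
By the parallel-axis theorem, I = I_cm + md² = 0.08644 + 0.2161 = 0.3026 kg·m².
T = 2π√(I/(mgd)) = 2π√(0.3026/(6.67 × 9.80 × 0.180)) = 1.01 s.

1.01 s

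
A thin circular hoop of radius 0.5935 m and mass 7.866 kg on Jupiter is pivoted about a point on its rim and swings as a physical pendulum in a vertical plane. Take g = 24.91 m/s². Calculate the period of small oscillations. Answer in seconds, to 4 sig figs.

I_cm = mr² = 2.7707 kg·m². The pivot is at distance d = 0.5935 m from the centre of mass.
By the parallel-axis theorem, I = I_cm + md² = 2.7707 + 2.7707 = 5.5415 kg·m².
T = 2π√(I/(mgd)) = 2π√(5.5415/(7.866 × 24.91 × 0.5935)) = 1.372 s.

1.372 s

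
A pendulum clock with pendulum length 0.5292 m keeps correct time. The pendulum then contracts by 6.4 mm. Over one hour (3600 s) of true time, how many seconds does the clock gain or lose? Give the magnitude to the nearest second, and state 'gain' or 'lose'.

T ∝ √L, so T'/T = √(0.52280/0.5292) = 0.993935.
In 3600 s of true time the clock registers 3600/0.993935 = 3622.0 s, so it gains 22 s.

gain 22 s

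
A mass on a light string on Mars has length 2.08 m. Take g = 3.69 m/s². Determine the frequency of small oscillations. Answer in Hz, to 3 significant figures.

T = 2π√(L/g) = 2π√(2.08/3.69) = 4.717 s, so f = 1/T = 0.212 Hz.

0.212 Hz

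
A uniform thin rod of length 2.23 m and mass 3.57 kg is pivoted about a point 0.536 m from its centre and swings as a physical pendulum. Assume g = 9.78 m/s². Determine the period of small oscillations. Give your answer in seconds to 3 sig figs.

For a physical pendulum T = 2π√(I/(mgd)), with d = 0.5360 m from pivot to centre of mass.
I_cm = mL²/12 = 3.57 × 2.23²/12 = 1.479 kg·m²; I = I_cm + md² = 1.479 + 3.57 × 0.5360² = 2.505 kg·m².
T = 2π√(2.505/(3.57 × 9.78 × 0.5360)) = 2.30 s.

2.30 s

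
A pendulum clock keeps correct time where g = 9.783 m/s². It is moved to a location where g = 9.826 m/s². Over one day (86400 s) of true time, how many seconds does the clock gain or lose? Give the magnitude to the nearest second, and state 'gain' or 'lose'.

gain 190 s

The clock's period scales as T ∝ 1/√g, so T'/T = √(9.783/9.826) = 0.997810.
In 86400 s of true time the clock registers 86400/0.997810 = 86589.7 s, so it gains 190 s.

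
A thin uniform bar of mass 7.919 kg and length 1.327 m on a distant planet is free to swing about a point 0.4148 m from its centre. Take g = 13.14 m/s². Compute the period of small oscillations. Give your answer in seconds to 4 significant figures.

1.520 s

For a physical pendulum T = 2π√(I/(mgd)), with d = 0.41480 m from pivot to centre of mass.
I_cm = mL²/12 = 7.919 × 1.327²/12 = 1.1621 kg·m²; I = I_cm + md² = 1.1621 + 7.919 × 0.41480² = 2.5246 kg·m².
T = 2π√(2.5246/(7.919 × 13.14 × 0.41480)) = 1.520 s.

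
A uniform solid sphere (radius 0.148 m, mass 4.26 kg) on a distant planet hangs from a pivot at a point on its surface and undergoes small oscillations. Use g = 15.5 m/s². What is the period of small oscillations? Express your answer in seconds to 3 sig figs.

0.726 s

I_cm = (2/5)mr² = 0.03732 kg·m². The pivot is at distance d = 0.148 m from the centre of mass.
By the parallel-axis theorem, I = I_cm + md² = 0.03732 + 0.09331 = 0.1306 kg·m².
T = 2π√(I/(mgd)) = 2π√(0.1306/(4.26 × 15.5 × 0.148)) = 0.726 s.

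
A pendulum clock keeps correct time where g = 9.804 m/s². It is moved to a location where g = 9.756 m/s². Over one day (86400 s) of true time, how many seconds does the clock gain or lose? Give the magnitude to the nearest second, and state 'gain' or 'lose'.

lose 212 s

The clock's period scales as T ∝ 1/√g, so T'/T = √(9.804/9.756) = 1.00246.
In 86400 s of true time the clock registers 86400/1.00246 = 86188.2 s, so it loses 212 s.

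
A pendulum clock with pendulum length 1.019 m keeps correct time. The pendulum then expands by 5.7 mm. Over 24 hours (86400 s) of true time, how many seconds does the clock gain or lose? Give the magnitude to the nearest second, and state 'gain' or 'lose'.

lose 241 s

T ∝ √L, so T'/T = √(1.02470/1.019) = 1.00279.
In 86400 s of true time the clock registers 86400/1.00279 = 86159.4 s, so it loses 241 s.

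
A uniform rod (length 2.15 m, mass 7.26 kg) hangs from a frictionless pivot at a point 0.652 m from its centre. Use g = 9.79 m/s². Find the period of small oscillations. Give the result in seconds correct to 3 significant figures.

For a physical pendulum T = 2π√(I/(mgd)), with d = 0.6520 m from pivot to centre of mass.
I_cm = mL²/12 = 7.26 × 2.15²/12 = 2.797 kg·m²; I = I_cm + md² = 2.797 + 7.26 × 0.6520² = 5.883 kg·m².
T = 2π√(5.883/(7.26 × 9.79 × 0.6520)) = 2.24 s.

2.24 s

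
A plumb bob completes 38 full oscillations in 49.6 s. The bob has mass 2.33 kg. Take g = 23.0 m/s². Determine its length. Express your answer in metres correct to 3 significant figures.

T = 49.6/38 = 1.305 s.
From T = 2π√(L/g), L = gT²/(4π²) = 23.0 × 1.305²/(4π²) = 0.993 m.

0.993 m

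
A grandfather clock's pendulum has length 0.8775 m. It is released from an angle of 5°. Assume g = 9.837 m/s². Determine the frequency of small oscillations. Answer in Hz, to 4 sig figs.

T = 2π√(L/g) = 2π√(0.8775/9.837) = 1.8766 s, so f = 1/T = 0.5329 Hz.

0.5329 Hz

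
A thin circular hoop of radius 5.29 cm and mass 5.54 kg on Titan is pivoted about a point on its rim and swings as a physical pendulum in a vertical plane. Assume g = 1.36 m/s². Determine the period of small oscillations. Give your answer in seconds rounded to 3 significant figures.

I_cm = mr² = 0.01550 kg·m². The pivot is at distance d = 0.0529 m from the centre of mass.
By the parallel-axis theorem, I = I_cm + md² = 0.01550 + 0.01550 = 0.03101 kg·m².
T = 2π√(I/(mgd)) = 2π√(0.03101/(5.54 × 1.36 × 0.0529)) = 1.75 s.

1.75 s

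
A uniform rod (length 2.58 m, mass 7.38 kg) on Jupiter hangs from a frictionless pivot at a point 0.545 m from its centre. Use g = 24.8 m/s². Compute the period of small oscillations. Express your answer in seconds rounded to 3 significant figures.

For a physical pendulum T = 2π√(I/(mgd)), with d = 0.5450 m from pivot to centre of mass.
I_cm = mL²/12 = 7.38 × 2.58²/12 = 4.094 kg·m²; I = I_cm + md² = 4.094 + 7.38 × 0.5450² = 6.286 kg·m².
T = 2π√(6.286/(7.38 × 24.8 × 0.5450)) = 1.58 s.

1.58 s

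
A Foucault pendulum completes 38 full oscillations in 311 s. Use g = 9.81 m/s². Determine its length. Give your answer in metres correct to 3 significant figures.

16.6 m

T = 311/38 = 8.184 s.
From T = 2π√(L/g), L = gT²/(4π²) = 9.81 × 8.184²/(4π²) = 16.6 m.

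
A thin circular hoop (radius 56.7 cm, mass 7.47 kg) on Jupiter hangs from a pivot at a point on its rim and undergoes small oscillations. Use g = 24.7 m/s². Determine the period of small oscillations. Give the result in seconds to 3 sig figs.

I_cm = mr² = 2.402 kg·m². The pivot is at distance d = 0.567 m from the centre of mass.
By the parallel-axis theorem, I = I_cm + md² = 2.402 + 2.402 = 4.803 kg·m².
T = 2π√(I/(mgd)) = 2π√(4.803/(7.47 × 24.7 × 0.567)) = 1.35 s.

1.35 s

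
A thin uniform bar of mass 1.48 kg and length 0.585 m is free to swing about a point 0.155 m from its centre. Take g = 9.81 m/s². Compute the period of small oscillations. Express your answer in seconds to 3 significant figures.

1.17 s

For a physical pendulum T = 2π√(I/(mgd)), with d = 0.1550 m from pivot to centre of mass.
I_cm = mL²/12 = 1.48 × 0.585²/12 = 0.04221 kg·m²; I = I_cm + md² = 0.04221 + 1.48 × 0.1550² = 0.07776 kg·m².
T = 2π√(0.07776/(1.48 × 9.81 × 0.1550)) = 1.17 s.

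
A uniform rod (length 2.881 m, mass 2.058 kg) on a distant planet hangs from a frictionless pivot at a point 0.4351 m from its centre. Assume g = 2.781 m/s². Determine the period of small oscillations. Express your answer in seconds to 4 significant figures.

For a physical pendulum T = 2π√(I/(mgd)), with d = 0.43510 m from pivot to centre of mass.
I_cm = mL²/12 = 2.058 × 2.881²/12 = 1.4235 kg·m²; I = I_cm + md² = 1.4235 + 2.058 × 0.43510² = 1.8131 kg·m².
T = 2π√(1.8131/(2.058 × 2.781 × 0.43510)) = 5.361 s.

5.361 s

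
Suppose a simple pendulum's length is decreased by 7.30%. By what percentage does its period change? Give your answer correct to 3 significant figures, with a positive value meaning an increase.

-3.72%

T ∝ √L, so T'/T = √(0.9270) = 0.9628.
Percentage change in T = (0.9628 − 1) × 100% = -3.72%.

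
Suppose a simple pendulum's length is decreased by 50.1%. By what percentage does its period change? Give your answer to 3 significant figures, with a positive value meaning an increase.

-29.4%

T ∝ √L, so T'/T = √(0.4990) = 0.7064.
Percentage change in T = (0.7064 − 1) × 100% = -29.4%.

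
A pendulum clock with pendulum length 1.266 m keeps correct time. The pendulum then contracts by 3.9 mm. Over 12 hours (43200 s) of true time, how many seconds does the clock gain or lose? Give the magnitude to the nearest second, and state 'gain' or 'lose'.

T ∝ √L, so T'/T = √(1.26210/1.266) = 0.998459.
In 43200 s of true time the clock registers 43200/0.998459 = 43266.7 s, so it gains 67 s.

gain 67 s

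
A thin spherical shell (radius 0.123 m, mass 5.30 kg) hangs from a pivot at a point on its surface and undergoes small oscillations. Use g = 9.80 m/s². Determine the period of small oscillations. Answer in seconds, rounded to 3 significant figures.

I_cm = (2/3)mr² = 0.05346 kg·m². The pivot is at distance d = 0.123 m from the centre of mass.
By the parallel-axis theorem, I = I_cm + md² = 0.05346 + 0.08018 = 0.1336 kg·m².
T = 2π√(I/(mgd)) = 2π√(0.1336/(5.30 × 9.80 × 0.123)) = 0.909 s.

0.909 s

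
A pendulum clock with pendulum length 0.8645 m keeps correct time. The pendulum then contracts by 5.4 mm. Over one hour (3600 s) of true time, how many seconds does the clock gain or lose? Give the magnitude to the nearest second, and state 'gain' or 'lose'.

T ∝ √L, so T'/T = √(0.85910/0.8645) = 0.996872.
In 3600 s of true time the clock registers 3600/0.996872 = 3611.3 s, so it gains 11 s.

gain 11 s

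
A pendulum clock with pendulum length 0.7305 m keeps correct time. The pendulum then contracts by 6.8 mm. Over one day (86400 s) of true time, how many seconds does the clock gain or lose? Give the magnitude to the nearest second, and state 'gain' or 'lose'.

gain 405 s

T ∝ √L, so T'/T = √(0.72370/0.7305) = 0.995335.
In 86400 s of true time the clock registers 86400/0.995335 = 86805.0 s, so it gains 405 s.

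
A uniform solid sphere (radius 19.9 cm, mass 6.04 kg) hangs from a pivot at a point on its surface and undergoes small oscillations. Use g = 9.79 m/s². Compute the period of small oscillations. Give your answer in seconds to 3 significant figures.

I_cm = (2/5)mr² = 0.09568 kg·m². The pivot is at distance d = 0.199 m from the centre of mass.
By the parallel-axis theorem, I = I_cm + md² = 0.09568 + 0.2392 = 0.3349 kg·m².
T = 2π√(I/(mgd)) = 2π√(0.3349/(6.04 × 9.79 × 0.199)) = 1.06 s.

1.06 s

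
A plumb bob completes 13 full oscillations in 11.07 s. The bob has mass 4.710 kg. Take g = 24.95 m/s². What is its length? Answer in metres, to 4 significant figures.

T = 11.07/13 = 0.85154 s.
From T = 2π√(L/g), L = gT²/(4π²) = 24.95 × 0.85154²/(4π²) = 0.4583 m.

0.4583 m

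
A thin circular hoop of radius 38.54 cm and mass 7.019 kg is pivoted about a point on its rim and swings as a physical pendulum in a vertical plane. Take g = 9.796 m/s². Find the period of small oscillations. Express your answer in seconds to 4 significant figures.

I_cm = mr² = 1.0426 kg·m². The pivot is at distance d = 0.3854 m from the centre of mass.
By the parallel-axis theorem, I = I_cm + md² = 1.0426 + 1.0426 = 2.0851 kg·m².
T = 2π√(I/(mgd)) = 2π√(2.0851/(7.019 × 9.796 × 0.3854)) = 1.762 s.

1.762 s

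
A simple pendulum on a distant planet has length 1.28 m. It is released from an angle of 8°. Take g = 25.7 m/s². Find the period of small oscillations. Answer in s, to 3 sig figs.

1.40 s

T = 2π√(L/g) = 2π√(1.28/25.7) = 2π × 0.2232 = 1.40 s.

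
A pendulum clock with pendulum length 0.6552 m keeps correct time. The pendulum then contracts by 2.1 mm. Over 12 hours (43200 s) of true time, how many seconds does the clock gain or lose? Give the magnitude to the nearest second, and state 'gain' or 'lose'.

gain 69 s

T ∝ √L, so T'/T = √(0.65310/0.6552) = 0.998396.
In 43200 s of true time the clock registers 43200/0.998396 = 43269.4 s, so it gains 69 s.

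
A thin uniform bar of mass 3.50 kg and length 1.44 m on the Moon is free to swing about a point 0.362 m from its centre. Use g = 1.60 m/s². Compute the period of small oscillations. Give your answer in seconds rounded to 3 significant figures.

4.55 s

For a physical pendulum T = 2π√(I/(mgd)), with d = 0.3620 m from pivot to centre of mass.
I_cm = mL²/12 = 3.50 × 1.44²/12 = 0.6048 kg·m²; I = I_cm + md² = 0.6048 + 3.50 × 0.3620² = 1.063 kg·m².
T = 2π√(1.063/(3.50 × 1.60 × 0.3620)) = 4.55 s.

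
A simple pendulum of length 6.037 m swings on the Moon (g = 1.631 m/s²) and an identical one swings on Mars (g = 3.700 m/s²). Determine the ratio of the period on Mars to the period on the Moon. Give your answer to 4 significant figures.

T ∝ 1/√g, so T₂/T₁ = √(g₁/g₂) = √(1.631/3.700) = 0.6639.

0.6639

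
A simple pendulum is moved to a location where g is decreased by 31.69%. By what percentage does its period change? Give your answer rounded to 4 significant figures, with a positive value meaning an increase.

20.99%

T ∝ 1/√g, so T'/T = 1/√(0.68310) = 1.2099.
Percentage change in T = (1.2099 − 1) × 100% = 20.99%.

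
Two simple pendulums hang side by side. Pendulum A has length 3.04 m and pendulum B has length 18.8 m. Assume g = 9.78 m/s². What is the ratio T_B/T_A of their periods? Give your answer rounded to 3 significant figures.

2.49

T ∝ √L, so T_B/T_A = √(L_B/L_A) = √(18.8/3.04) = 2.49.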